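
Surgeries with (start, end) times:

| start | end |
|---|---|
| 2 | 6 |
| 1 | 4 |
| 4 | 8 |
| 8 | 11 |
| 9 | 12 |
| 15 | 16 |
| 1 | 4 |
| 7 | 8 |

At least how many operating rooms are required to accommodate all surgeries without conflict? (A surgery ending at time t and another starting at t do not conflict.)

3

The answer is the maximum number of intervals overlapping at any instant.
starts: [1, 1, 2, 4, 7, 8, 9, 15]
ends:   [4, 4, 6, 8, 8, 11, 12, 16]
s1→1 s1→2 s2→3  — peak 3.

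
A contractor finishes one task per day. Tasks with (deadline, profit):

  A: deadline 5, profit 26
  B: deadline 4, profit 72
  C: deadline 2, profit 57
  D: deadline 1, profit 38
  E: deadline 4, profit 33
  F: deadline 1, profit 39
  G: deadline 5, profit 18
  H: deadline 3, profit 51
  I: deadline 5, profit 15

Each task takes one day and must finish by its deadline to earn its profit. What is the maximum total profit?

245

Sort by profit descending; place each in the latest free slot ≤ its deadline.
Profit order: B=72 C=57 H=51 F=39 D=38 E=33 A=26 G=18 I=15
Assign: B→slot 4, C→slot 2, H→slot 3, F→slot 1, D skipped, E skipped, A→slot 5, G skipped, I skipped.
Slots: [1:F] [2:C] [3:H] [4:B] [5:A]
Profit = 39 + 57 + 51 + 72 + 26 = 245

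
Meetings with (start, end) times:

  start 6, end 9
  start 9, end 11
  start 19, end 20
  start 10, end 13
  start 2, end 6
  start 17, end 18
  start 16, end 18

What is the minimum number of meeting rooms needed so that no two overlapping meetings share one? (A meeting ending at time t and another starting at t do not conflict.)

Count concurrent intervals with a sweep; the peak is the room count.
Events (time:±→running): 2:+→1 6:-→0 6:+→1 9:-→0 9:+→1 10:+→2 … peak 2.

2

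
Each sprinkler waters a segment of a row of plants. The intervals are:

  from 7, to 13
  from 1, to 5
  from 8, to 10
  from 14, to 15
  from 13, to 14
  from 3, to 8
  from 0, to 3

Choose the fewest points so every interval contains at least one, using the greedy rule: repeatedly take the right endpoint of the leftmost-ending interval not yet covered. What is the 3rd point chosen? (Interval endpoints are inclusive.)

14

Sort by right endpoint; whenever an interval is uncovered, place a point at its right end.
By right end: [0,3]  [1,5]  [3,8]  [8,10]  [7,13]  [13,14]  [14,15]
[0,3] uncovered → point at 3; [8,10] uncovered → point at 10; [13,14] uncovered → point at 14.
Points: 3, 10, 14 (3 total).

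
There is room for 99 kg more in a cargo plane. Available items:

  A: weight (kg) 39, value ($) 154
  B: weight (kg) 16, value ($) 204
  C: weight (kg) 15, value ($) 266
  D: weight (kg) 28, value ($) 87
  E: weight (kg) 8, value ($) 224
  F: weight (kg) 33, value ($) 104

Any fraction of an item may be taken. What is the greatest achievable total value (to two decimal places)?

Sort by value per unit weight and fill in that order.
Order: E (224/8=28.00) > C (266/15=17.73) > B (204/16=12.75) > A (154/39=3.95) > F (104/33=3.15) > D (87/28=3.11)
Fill: take E (8 @ 224) → take C (15 @ 266) → take B (16 @ 204) → take A (39 @ 154) → take 21/33 of F → 66.18; 99/99 used.
Total value = 914.18

914.18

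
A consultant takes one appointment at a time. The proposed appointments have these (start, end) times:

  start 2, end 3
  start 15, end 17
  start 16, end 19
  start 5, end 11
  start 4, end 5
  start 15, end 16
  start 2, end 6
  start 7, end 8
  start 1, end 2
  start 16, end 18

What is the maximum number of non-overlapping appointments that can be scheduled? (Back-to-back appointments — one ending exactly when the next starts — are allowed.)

By end time: (1,2), (2,3), (4,5), (2,6), (7,8), (5,11), (15,16), (15,17), (16,18), (16,19).
Pick (1,2); next start ≥ 2 → (2,3); next start ≥ 3 → (4,5); next start ≥ 5 → (7,8); next start ≥ 8 → (15,16); next start ≥ 16 → (16,18).
Selected 6 appointments.

6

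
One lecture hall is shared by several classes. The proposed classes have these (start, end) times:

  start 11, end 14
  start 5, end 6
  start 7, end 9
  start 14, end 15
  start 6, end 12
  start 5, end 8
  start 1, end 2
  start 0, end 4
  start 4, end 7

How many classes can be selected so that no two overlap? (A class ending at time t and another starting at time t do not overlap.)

5

Order by finish time; keep every interval that doesn't clash with the previous kept one.
By end time: (1,2), (0,4), (5,6), (4,7), (5,8), (7,9), (6,12), (11,14), (14,15).
Pick (1,2); next start ≥ 2 → (5,6); next start ≥ 6 → (7,9); next start ≥ 9 → (11,14); next start ≥ 14 → (14,15).
Selected 5 classes.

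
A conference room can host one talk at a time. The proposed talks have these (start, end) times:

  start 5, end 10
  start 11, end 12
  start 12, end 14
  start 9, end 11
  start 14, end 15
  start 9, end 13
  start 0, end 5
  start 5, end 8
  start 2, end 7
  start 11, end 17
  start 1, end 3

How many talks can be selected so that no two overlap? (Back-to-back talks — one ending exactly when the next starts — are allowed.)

Sort by end time and greedily take each interval whose start is ≥ the last chosen end.
By end time: (1,3), (0,5), (2,7), (5,8), (5,10), (9,11), (11,12), (9,13), (12,14), (14,15), (11,17).
Pick (1,3); next start ≥ 3 → (5,8); next start ≥ 8 → (9,11); next start ≥ 11 → (11,12); next start ≥ 12 → (12,14); next start ≥ 14 → (14,15).
Selected 6 talks.

6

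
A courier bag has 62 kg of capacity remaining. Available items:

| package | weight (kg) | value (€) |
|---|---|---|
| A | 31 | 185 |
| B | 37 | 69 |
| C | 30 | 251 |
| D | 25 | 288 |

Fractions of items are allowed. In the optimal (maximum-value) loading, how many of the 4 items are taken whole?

2

Sort by value per unit weight and fill in that order.
Order: D (288/25=11.52) > C (251/30=8.37) > A (185/31=5.97) > B (69/37=1.86)
Fill: take D (25 @ 288) → take C (30 @ 251) → take 7/31 of A → 41.77; 62/62 used.
2 item(s) taken whole; one partial (take 7/31 of A).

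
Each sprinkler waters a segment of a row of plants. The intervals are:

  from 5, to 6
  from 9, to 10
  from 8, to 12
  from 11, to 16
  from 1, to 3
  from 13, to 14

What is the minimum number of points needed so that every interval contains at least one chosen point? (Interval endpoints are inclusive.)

Process intervals by earliest right end; each time one isn't hit yet, stab at its right endpoint.
By right end: [1,3]  [5,6]  [9,10]  [8,12]  [13,14]  [11,16]
[1,3] uncovered → point at 3; [5,6] uncovered → point at 6; [9,10] uncovered → point at 10; [13,14] uncovered → point at 14.
Points: 3, 6, 10, 14 (4 total).

4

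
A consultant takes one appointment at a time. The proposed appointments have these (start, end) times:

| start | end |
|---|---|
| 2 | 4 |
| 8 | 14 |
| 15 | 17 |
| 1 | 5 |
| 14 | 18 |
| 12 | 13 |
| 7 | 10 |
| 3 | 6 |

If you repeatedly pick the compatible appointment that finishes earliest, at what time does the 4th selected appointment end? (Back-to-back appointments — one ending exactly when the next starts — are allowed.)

17

By end time: (2,4), (1,5), (3,6), (7,10), (12,13), (8,14), (15,17), (14,18).
Pick (2,4); next start ≥ 4 → (7,10); next start ≥ 10 → (12,13); next start ≥ 13 → (15,17).
Selected: (2,4) (7,10) (12,13) (15,17)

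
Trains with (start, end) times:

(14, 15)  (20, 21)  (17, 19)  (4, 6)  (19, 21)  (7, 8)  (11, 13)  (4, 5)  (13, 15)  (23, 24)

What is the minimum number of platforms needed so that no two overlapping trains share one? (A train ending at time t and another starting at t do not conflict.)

2

starts: [4, 4, 7, 11, 13, 14, 17, 19, 20, 23]
ends:   [5, 6, 8, 13, 15, 15, 19, 21, 21, 24]
s4→1 s4→2  — peak 2.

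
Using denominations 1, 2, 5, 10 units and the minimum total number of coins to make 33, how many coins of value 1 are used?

1

33 = 3×10 + 1×2 + 1×1
Count of 1: 1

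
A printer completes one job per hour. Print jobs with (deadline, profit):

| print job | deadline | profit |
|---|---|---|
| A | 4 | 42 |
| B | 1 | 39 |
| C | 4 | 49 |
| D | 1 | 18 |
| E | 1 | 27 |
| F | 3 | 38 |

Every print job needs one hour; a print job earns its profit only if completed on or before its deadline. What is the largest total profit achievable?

168

By profit: C(d4,49), A(d4,42), B(d1,39), F(d3,38), E(d1,27), D(d1,18)
C→slot 4; A→slot 3; B→slot 1; F→slot 2; E skipped; D skipped.
Profit = 39 + 38 + 42 + 49 = 168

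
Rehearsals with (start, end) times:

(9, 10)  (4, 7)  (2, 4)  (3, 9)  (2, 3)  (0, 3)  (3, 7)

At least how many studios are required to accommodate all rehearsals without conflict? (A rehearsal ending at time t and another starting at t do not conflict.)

3

Count concurrent intervals with a sweep; the peak is the room count.
Events (time:±→running): 0:+→1 2:+→2 2:+→3 … peak 3.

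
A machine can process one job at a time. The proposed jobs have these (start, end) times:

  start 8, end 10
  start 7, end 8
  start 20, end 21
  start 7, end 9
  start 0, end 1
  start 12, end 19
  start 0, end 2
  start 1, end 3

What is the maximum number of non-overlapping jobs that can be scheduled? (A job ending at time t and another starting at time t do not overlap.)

6

Greedy by earliest finish: after sorting by end time, pick each interval compatible with the last pick.
Sorted by end: (0,1)  (0,2)  (1,3)  (7,8)  (7,9)  (8,10)  (12,19)  (20,21)
take (0,1); take (1,3); take (7,8); take (8,10); take (12,19); take (20,21).
Selected 6 jobs.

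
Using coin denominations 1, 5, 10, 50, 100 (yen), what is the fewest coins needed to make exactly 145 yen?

Use the largest denomination that fits, subtract, and repeat.
145 − 1×100→45 − 4×10→5 − 1×5→0
Total coins = 1 + 4 + 1 = 6

6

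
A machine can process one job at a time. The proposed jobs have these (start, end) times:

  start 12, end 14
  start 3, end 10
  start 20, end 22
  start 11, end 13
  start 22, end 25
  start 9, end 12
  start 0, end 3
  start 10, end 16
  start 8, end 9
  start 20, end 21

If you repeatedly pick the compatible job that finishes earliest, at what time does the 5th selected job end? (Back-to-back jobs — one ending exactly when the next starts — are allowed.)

Greedy by earliest finish: after sorting by end time, pick each interval compatible with the last pick.
By end time: (0,3), (8,9), (3,10), (9,12), (11,13), (12,14), (10,16), (20,21), (20,22), (22,25).
Pick (0,3); next start ≥ 3 → (8,9); next start ≥ 9 → (9,12); next start ≥ 12 → (12,14); next start ≥ 14 → (20,21); next start ≥ 21 → (22,25).
Selected: (0,3) (8,9) (9,12) (12,14) (20,21) (22,25)

21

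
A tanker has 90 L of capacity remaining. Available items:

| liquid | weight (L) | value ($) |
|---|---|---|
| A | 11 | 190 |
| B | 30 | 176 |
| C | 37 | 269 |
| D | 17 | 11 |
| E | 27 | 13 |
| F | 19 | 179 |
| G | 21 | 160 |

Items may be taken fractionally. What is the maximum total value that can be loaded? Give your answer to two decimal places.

Ratios (sorted): A 17.27, F 9.42, G 7.62, C 7.27, B 5.87, D 0.65, E 0.48
take A (11 @ 190); take F (19 @ 179); take G (21 @ 160); take C (37 @ 269); take 2/30 of B → 11.73. Capacity used 90/90.
Total value = 809.73

809.73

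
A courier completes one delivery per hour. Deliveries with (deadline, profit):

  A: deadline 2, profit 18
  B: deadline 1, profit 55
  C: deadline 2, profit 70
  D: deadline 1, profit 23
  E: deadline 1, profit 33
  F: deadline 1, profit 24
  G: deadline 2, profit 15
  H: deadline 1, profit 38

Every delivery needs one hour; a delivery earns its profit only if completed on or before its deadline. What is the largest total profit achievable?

125

By profit: C(d2,70), B(d1,55), H(d1,38), E(d1,33), F(d1,24), D(d1,23), A(d2,18), G(d2,15)
C→slot 2; B→slot 1; H skipped; E skipped; F skipped; D skipped; A skipped; G skipped.
Profit = 55 + 70 = 125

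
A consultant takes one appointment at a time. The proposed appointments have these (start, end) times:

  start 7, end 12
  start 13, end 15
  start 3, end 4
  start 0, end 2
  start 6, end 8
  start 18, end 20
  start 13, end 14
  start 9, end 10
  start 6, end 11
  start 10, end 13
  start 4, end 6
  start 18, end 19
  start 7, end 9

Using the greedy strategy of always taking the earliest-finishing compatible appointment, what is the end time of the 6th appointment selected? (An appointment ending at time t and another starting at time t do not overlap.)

Sorted by end: (0,2)  (3,4)  (4,6)  (6,8)  (7,9)  (9,10)  (6,11)  (7,12)  (10,13)  (13,14)  (13,15)  (18,19)  (18,20)
take (0,2); take (3,4); take (4,6); take (6,8); skip (7,9); take (9,10); skip (7,12); take (10,13); take (13,14); take (18,19); skip (18,20).
Selected: (0,2) (3,4) (4,6) (6,8) (9,10) (10,13) (13,14) (18,19)

13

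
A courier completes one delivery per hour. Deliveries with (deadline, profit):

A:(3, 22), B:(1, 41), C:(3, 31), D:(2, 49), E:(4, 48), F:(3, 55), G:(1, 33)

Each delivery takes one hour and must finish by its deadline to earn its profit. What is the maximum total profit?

193

Profit order: F=55 D=49 E=48 B=41 G=33 C=31 A=22
Assign: F→slot 3, D→slot 2, E→slot 4, B→slot 1, G skipped, C skipped, A skipped.
Slots: [1:B] [2:D] [3:F] [4:E]
Profit = 41 + 49 + 55 + 48 = 193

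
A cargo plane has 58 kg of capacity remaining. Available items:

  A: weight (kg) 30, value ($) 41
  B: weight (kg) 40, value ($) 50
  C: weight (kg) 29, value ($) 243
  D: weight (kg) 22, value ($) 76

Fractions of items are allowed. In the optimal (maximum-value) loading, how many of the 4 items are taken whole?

Sort by value per unit weight and fill in that order.
Ratios (sorted): C 8.38, D 3.45, A 1.37, B 1.25
take C (29 @ 243); take D (22 @ 76); take 7/30 of A → 9.57. Capacity used 58/58.
2 item(s) taken whole; one partial (take 7/30 of A).

2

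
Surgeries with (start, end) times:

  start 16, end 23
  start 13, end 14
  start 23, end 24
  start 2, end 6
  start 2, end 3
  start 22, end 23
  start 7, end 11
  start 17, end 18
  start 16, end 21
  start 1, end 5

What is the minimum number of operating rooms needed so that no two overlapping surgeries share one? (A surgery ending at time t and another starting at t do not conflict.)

Count concurrent intervals with a sweep; the peak is the room count.
Events (time:±→running): 1:+→1 2:+→2 2:+→3 … peak 3.

3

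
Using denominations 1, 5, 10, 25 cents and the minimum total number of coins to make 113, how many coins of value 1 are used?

Greedy: take as many of the largest coin as possible, then repeat with the remainder.
113 = 4×25 + 1×10 + 3×1
Count of 1: 3

3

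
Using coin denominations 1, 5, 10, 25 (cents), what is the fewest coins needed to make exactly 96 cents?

6

Use the largest denomination that fits, subtract, and repeat.
96 − 3×25→21 − 2×10→1 − 1×1→0
Total coins = 3 + 2 + 1 = 6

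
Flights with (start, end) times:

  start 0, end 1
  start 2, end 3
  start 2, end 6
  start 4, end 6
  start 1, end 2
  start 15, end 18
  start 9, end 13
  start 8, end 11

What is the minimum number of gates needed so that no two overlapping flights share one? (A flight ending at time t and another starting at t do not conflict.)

2

starts: [0, 1, 2, 2, 4, 8, 9, 15]
ends:   [1, 2, 3, 6, 6, 11, 13, 18]
s0→1 e1→0 s1→1 e2→0 s2→1 s2→2  — peak 2.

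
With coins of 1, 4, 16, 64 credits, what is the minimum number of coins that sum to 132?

3

132 = 2×64 + 1×4
Total coins = 2 + 1 = 3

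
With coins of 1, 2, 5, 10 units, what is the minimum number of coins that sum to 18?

Use the largest denomination that fits, subtract, and repeat.
18 − 1×10→8 − 1×5→3 − 1×2→1 − 1×1→0
Total coins = 1 + 1 + 1 + 1 = 4

4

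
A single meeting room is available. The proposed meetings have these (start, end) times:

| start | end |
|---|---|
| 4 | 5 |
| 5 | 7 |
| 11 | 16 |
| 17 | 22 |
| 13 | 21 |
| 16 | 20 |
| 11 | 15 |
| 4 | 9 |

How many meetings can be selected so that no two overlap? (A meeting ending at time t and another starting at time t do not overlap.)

4

Order by finish time; keep every interval that doesn't clash with the previous kept one.
Sorted by end: (4,5)  (5,7)  (4,9)  (11,15)  (11,16)  (16,20)  (13,21)  (17,22)
take (4,5); take (5,7); skip (4,9); take (11,15); take (16,20).
Selected 4 meetings.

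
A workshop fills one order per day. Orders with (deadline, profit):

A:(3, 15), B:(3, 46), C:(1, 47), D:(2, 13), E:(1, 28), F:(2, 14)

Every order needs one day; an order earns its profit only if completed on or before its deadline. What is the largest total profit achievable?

Take jobs in profit order; each goes to the latest open slot no later than its deadline.
Profit order: C=47 B=46 E=28 A=15 F=14 D=13
Assign: C→slot 1, B→slot 3, E skipped, A→slot 2, F skipped, D skipped.
Slots: [1:C] [2:A] [3:B]
Profit = 47 + 15 + 46 = 108

108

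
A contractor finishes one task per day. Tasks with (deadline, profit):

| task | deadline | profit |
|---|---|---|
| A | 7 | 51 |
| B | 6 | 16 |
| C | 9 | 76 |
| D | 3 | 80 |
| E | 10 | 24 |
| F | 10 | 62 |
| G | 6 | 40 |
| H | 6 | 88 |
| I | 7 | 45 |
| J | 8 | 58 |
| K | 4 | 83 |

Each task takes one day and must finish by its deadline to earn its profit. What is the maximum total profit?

Sort by profit descending; place each in the latest free slot ≤ its deadline.
Profit order: H=88 K=83 D=80 C=76 F=62 J=58 A=51 I=45 G=40 E=24 B=16
Assign: H→slot 6, K→slot 4, D→slot 3, C→slot 9, F→slot 10, J→slot 8, A→slot 7, I→slot 5, G→slot 2, E→slot 1, B skipped.
Slots: [1:E] [2:G] [3:D] [4:K] [5:I] [6:H] [7:A] [8:J] [9:C] [10:F]
Profit = 24 + 40 + 80 + 83 + 45 + 88 + 51 + 58 + 76 + 62 = 607

607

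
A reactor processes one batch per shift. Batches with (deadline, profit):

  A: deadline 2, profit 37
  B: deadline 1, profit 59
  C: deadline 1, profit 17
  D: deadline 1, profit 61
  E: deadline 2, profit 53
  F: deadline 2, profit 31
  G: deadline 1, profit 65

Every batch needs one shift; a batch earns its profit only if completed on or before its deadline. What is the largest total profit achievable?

118

Sort by profit descending; place each in the latest free slot ≤ its deadline.
By profit: G(d1,65), D(d1,61), B(d1,59), E(d2,53), A(d2,37), F(d2,31), C(d1,17)
G→slot 1; D skipped; B skipped; E→slot 2; A skipped; F skipped; C skipped.
Profit = 65 + 53 = 118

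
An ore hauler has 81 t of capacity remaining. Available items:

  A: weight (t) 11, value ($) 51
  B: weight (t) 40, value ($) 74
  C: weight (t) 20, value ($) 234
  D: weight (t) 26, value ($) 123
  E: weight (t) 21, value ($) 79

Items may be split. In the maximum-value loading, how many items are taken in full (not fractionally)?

Sort by value per unit weight and fill in that order.
Ratios (sorted): C 11.70, D 4.73, A 4.64, E 3.76, B 1.85
take C (20 @ 234); take D (26 @ 123); take A (11 @ 51); take E (21 @ 79); take 3/40 of B → 5.55. Capacity used 81/81.
4 item(s) taken whole; one partial (take 3/40 of B).

4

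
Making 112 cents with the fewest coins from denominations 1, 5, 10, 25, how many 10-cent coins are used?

112 = 4×25 + 1×10 + 2×1
Count of 10: 1

1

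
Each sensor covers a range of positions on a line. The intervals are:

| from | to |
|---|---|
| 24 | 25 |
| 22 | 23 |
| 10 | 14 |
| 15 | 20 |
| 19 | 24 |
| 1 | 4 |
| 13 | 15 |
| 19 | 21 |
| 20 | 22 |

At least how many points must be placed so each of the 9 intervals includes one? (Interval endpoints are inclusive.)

Process intervals by earliest right end; each time one isn't hit yet, stab at its right endpoint.
By right end: [1,4]  [10,14]  [13,15]  [15,20]  [19,21]  [20,22]  [22,23]  [19,24]  [24,25]
[1,4] uncovered → point at 4; [10,14] uncovered → point at 14; [15,20] uncovered → point at 20; [22,23] uncovered → point at 23; [24,25] uncovered → point at 25.
Points: 4, 14, 20, 23, 25 (5 total).

5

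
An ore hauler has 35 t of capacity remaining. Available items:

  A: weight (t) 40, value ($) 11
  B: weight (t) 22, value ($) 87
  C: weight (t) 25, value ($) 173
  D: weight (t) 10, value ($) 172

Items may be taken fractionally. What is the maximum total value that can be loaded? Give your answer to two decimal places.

Ratios (sorted): D 17.20, C 6.92, B 3.95, A 0.28
take D (10 @ 172); take C (25 @ 173). Capacity used 35/35.
Total value = 345.00

345.00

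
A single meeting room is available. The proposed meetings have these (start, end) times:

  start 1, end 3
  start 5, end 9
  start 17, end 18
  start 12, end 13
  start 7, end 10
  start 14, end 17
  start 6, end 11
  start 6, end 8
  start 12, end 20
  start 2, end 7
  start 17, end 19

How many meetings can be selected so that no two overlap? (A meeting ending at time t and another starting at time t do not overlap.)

5

Sorted by end: (1,3)  (2,7)  (6,8)  (5,9)  (7,10)  (6,11)  (12,13)  (14,17)  (17,18)  (17,19)  (12,20)
take (1,3); take (6,8); skip (6,11); take (12,13); take (14,17); take (17,18).
Selected 5 meetings.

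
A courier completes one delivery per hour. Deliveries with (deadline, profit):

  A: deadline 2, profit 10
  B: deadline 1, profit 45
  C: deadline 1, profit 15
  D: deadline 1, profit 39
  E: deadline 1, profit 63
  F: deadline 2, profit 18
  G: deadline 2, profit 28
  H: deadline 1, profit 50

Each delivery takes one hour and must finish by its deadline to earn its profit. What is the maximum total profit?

By profit: E(d1,63), H(d1,50), B(d1,45), D(d1,39), G(d2,28), F(d2,18), C(d1,15), A(d2,10)
E→slot 1; H skipped; B skipped; D skipped; G→slot 2; F skipped; C skipped; A skipped.
Profit = 63 + 28 = 91

91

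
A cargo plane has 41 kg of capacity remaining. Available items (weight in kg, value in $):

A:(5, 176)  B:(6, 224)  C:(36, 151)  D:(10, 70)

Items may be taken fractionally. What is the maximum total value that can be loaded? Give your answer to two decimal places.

Order: B (224/6=37.33) > A (176/5=35.20) > D (70/10=7.00) > C (151/36=4.19)
Fill: take B (6 @ 224) → take A (5 @ 176) → take D (10 @ 70) → take 20/36 of C → 83.89; 41/41 used.
Total value = 553.89

553.89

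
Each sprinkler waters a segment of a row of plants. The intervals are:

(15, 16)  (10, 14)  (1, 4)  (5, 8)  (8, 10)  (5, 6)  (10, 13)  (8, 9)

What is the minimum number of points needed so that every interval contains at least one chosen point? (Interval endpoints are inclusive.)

Sorted: [1,4] [5,6] [5,8] [8,9] [8,10] [10,13] [10,14] [15,16]
{[1,4]} hit by 4; {[5,6],[5,8]} hit by 6; {[8,9],[8,10]} hit by 9; {[10,13],[10,14]} hit by 13; {[15,16]} hit by 16.
Points: 4, 6, 9, 13, 16 (5 total).

5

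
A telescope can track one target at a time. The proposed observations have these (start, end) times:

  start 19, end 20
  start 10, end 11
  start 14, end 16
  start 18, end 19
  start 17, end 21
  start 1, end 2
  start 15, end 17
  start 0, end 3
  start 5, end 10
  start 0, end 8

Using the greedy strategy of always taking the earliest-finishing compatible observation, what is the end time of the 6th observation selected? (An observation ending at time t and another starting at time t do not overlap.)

Greedy by earliest finish: after sorting by end time, pick each interval compatible with the last pick.
Sorted by end: (1,2)  (0,3)  (0,8)  (5,10)  (10,11)  (14,16)  (15,17)  (18,19)  (19,20)  (17,21)
take (1,2); skip (0,8); take (5,10); take (10,11); take (14,16); skip (15,17); take (18,19); take (19,20).
Selected: (1,2) (5,10) (10,11) (14,16) (18,19) (19,20)

20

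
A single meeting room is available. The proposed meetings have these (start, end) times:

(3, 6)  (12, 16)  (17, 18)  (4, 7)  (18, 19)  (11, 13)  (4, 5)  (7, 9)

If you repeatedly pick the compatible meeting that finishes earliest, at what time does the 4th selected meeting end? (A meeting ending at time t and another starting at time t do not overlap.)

By end time: (4,5), (3,6), (4,7), (7,9), (11,13), (12,16), (17,18), (18,19).
Pick (4,5); next start ≥ 5 → (7,9); next start ≥ 9 → (11,13); next start ≥ 13 → (17,18); next start ≥ 18 → (18,19).
Selected: (4,5) (7,9) (11,13) (17,18) (18,19)

18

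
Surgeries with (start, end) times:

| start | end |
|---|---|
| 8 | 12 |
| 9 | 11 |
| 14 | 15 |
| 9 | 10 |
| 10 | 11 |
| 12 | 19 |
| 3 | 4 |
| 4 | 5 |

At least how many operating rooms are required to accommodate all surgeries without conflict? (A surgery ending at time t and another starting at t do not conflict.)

Events (time:±→running): 3:+→1 4:-→0 4:+→1 5:-→0 8:+→1 9:+→2 9:+→3 … peak 3.

3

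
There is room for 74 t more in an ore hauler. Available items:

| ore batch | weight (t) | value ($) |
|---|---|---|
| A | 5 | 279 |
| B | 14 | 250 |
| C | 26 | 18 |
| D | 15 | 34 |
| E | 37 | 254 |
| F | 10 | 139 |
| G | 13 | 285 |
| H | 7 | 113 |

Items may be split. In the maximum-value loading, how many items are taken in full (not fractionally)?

Ratios (sorted): A 55.80, G 21.92, B 17.86, H 16.14, F 13.90, E 6.86, D 2.27, C 0.69
take A (5 @ 279); take G (13 @ 285); take B (14 @ 250); take H (7 @ 113); take F (10 @ 139); take 25/37 of E → 171.62. Capacity used 74/74.
5 item(s) taken whole; one partial (take 25/37 of E).

5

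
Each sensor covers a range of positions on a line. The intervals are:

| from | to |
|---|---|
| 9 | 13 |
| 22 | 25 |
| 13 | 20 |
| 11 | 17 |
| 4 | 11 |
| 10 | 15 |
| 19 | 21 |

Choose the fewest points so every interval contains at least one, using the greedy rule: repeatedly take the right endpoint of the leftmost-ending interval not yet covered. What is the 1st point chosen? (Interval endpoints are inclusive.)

11

Sorted: [4,11] [9,13] [10,15] [11,17] [13,20] [19,21] [22,25]
{[4,11],[9,13],[10,15],[11,17]} hit by 11; {[13,20],[19,21]} hit by 20; {[22,25]} hit by 25.
Points: 11, 20, 25 (3 total).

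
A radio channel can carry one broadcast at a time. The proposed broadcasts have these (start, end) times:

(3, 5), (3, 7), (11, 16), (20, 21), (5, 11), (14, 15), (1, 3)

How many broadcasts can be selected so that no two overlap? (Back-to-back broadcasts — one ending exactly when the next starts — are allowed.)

Sorted by end: (1,3)  (3,5)  (3,7)  (5,11)  (14,15)  (11,16)  (20,21)
take (1,3); take (3,5); take (5,11); take (14,15); skip (11,16); take (20,21).
Selected 5 broadcasts.

5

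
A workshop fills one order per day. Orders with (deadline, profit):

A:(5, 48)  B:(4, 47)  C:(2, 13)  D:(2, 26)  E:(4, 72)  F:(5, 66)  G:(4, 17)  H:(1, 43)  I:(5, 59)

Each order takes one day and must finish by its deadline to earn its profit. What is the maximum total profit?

Take jobs in profit order; each goes to the latest open slot no later than its deadline.
Profit order: E=72 F=66 I=59 A=48 B=47 H=43 D=26 G=17 C=13
Assign: E→slot 4, F→slot 5, I→slot 3, A→slot 2, B→slot 1, H skipped, D skipped, G skipped, C skipped.
Slots: [1:B] [2:A] [3:I] [4:E] [5:F]
Profit = 47 + 48 + 59 + 72 + 66 = 292

292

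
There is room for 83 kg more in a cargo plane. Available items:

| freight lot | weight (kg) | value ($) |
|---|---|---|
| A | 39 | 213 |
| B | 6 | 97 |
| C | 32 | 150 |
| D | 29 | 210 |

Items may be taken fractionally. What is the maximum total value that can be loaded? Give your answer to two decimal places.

Greedy by value/weight ratio, highest first.
Ratios (sorted): B 16.17, D 7.24, A 5.46, C 4.69
take B (6 @ 97); take D (29 @ 210); take A (39 @ 213); take 9/32 of C → 42.19. Capacity used 83/83.
Total value = 562.19

562.19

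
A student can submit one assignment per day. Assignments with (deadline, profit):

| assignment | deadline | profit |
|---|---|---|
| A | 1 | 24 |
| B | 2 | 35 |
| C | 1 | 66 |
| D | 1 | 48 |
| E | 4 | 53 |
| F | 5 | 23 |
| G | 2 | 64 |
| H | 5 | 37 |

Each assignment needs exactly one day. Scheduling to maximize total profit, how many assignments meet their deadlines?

Sort by profit descending; place each in the latest free slot ≤ its deadline.
Profit order: C=66 G=64 E=53 D=48 H=37 B=35 A=24 F=23
Assign: C→slot 1, G→slot 2, E→slot 4, D skipped, H→slot 5, B skipped, A skipped, F→slot 3.
Slots: [1:C] [2:G] [3:F] [4:E] [5:H]
5 of 8 scheduled.

5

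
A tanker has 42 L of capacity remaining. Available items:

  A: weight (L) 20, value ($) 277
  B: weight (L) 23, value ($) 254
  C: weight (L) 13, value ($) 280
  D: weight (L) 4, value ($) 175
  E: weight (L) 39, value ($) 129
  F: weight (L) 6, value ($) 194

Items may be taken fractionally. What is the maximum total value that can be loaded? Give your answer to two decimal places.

912.15

Order: D (175/4=43.75) > F (194/6=32.33) > C (280/13=21.54) > A (277/20=13.85) > B (254/23=11.04) > E (129/39=3.31)
Fill: take D (4 @ 175) → take F (6 @ 194) → take C (13 @ 280) → take 19/20 of A → 263.15; 42/42 used.
Total value = 912.15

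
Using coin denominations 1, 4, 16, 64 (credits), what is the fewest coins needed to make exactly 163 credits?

Greedy: take as many of the largest coin as possible, then repeat with the remainder.
163 = 2×64 + 2×16 + 3×1
Total coins = 2 + 2 + 3 = 7

7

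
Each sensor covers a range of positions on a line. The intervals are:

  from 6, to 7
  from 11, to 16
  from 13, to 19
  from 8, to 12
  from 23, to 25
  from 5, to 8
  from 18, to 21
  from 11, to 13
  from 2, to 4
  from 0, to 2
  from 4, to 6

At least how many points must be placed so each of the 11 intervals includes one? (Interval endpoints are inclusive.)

Process intervals by earliest right end; each time one isn't hit yet, stab at its right endpoint.
By right end: [0,2]  [2,4]  [4,6]  [6,7]  [5,8]  [8,12]  [11,13]  [11,16]  [13,19]  [18,21]  [23,25]
[0,2] uncovered → point at 2; [4,6] uncovered → point at 6; [8,12] uncovered → point at 12; [13,19] uncovered → point at 19; [23,25] uncovered → point at 25.
Points: 2, 6, 12, 19, 25 (5 total).

5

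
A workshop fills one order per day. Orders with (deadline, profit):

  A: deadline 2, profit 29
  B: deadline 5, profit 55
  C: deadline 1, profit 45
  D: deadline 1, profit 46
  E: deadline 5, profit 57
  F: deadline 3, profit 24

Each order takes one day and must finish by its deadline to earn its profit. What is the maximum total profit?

Sort by profit descending; place each in the latest free slot ≤ its deadline.
Profit order: E=57 B=55 D=46 C=45 A=29 F=24
Assign: E→slot 5, B→slot 4, D→slot 1, C skipped, A→slot 2, F→slot 3.
Slots: [1:D] [2:A] [3:F] [4:B] [5:E]
Profit = 46 + 29 + 24 + 55 + 57 = 211

211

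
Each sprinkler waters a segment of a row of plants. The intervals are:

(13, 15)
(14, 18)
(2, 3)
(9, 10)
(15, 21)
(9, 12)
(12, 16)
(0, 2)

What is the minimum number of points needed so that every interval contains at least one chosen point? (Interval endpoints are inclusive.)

Sort by right endpoint; whenever an interval is uncovered, place a point at its right end.
Sorted: [0,2] [2,3] [9,10] [9,12] [13,15] [12,16] [14,18] [15,21]
{[0,2],[2,3]} hit by 2; {[9,10],[9,12]} hit by 10; {[13,15],[12,16],[14,18],[15,21]} hit by 15.
Points: 2, 10, 15 (3 total).

3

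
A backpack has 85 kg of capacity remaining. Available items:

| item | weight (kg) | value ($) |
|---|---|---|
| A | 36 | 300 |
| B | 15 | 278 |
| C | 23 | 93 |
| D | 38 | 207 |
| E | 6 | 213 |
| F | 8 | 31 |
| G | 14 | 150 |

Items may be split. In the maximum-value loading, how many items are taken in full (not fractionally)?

4

Greedy by value/weight ratio, highest first.
Order: E (213/6=35.50) > B (278/15=18.53) > G (150/14=10.71) > A (300/36=8.33) > D (207/38=5.45) > C (93/23=4.04) > F (31/8=3.88)
Fill: take E (6 @ 213) → take B (15 @ 278) → take G (14 @ 150) → take A (36 @ 300) → take 14/38 of D → 76.26; 85/85 used.
4 item(s) taken whole; one partial (take 14/38 of D).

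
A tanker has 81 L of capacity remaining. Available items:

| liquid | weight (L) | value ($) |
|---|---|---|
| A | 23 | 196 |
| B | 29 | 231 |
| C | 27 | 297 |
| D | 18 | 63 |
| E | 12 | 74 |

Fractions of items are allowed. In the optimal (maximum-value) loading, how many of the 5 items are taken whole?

Sort by value per unit weight and fill in that order.
Order: C (297/27=11.00) > A (196/23=8.52) > B (231/29=7.97) > E (74/12=6.17) > D (63/18=3.50)
Fill: take C (27 @ 297) → take A (23 @ 196) → take B (29 @ 231) → take 2/12 of E → 12.33; 81/81 used.
3 item(s) taken whole; one partial (take 2/12 of E).

3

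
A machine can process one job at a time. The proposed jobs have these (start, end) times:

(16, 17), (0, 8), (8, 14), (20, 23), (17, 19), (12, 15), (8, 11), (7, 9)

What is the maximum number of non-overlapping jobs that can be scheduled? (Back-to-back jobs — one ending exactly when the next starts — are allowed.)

6

Order by finish time; keep every interval that doesn't clash with the previous kept one.
Sorted by end: (0,8)  (7,9)  (8,11)  (8,14)  (12,15)  (16,17)  (17,19)  (20,23)
take (0,8); skip (7,9); take (8,11); skip (8,14); take (12,15); take (16,17); take (17,19); take (20,23).
Selected 6 jobs.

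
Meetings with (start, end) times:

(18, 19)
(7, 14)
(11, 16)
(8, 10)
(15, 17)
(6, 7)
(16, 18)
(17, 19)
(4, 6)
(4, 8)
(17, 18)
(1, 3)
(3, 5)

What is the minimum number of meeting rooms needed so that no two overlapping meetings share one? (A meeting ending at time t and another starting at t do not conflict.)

Count concurrent intervals with a sweep; the peak is the room count.
starts: [1, 3, 4, 4, 6, 7, 8, 11, 15, 16, 17, 17, 18]
ends:   [3, 5, 6, 7, 8, 10, 14, 16, 17, 18, 18, 19, 19]
s1→1 e3→0 s3→1 s4→2 s4→3  — peak 3.

3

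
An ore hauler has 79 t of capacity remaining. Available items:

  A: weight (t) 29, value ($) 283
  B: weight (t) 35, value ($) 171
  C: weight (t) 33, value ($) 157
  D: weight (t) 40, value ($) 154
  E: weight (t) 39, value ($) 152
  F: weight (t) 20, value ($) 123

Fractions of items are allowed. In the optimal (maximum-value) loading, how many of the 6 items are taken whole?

2

Sort by value per unit weight and fill in that order.
Order: A (283/29=9.76) > F (123/20=6.15) > B (171/35=4.89) > C (157/33=4.76) > E (152/39=3.90) > D (154/40=3.85)
Fill: take A (29 @ 283) → take F (20 @ 123) → take 30/35 of B → 146.57; 79/79 used.
2 item(s) taken whole; one partial (take 30/35 of B).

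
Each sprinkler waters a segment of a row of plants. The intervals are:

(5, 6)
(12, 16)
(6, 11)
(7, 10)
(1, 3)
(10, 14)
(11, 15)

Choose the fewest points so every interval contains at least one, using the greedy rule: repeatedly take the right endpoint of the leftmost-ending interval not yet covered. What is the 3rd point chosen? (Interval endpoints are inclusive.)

Process intervals by earliest right end; each time one isn't hit yet, stab at its right endpoint.
Sorted: [1,3] [5,6] [7,10] [6,11] [10,14] [11,15] [12,16]
{[1,3]} hit by 3; {[5,6]} hit by 6; {[7,10],[6,11],[10,14]} hit by 10; {[11,15],[12,16]} hit by 15.
Points: 3, 6, 10, 15 (4 total).

10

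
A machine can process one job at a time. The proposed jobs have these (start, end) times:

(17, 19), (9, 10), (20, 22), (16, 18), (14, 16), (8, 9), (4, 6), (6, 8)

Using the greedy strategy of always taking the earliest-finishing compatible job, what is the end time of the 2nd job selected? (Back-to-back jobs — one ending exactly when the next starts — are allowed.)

8

Greedy by earliest finish: after sorting by end time, pick each interval compatible with the last pick.
By end time: (4,6), (6,8), (8,9), (9,10), (14,16), (16,18), (17,19), (20,22).
Pick (4,6); next start ≥ 6 → (6,8); next start ≥ 8 → (8,9); next start ≥ 9 → (9,10); next start ≥ 10 → (14,16); next start ≥ 16 → (16,18); next start ≥ 18 → (20,22).
Selected: (4,6) (6,8) (8,9) (9,10) (14,16) (16,18) (20,22)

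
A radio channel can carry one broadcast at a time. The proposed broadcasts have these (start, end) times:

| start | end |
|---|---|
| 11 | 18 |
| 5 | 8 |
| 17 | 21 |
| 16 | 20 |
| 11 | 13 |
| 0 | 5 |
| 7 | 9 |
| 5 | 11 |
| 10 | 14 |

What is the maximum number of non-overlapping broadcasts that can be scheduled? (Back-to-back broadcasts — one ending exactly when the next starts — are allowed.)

By end time: (0,5), (5,8), (7,9), (5,11), (11,13), (10,14), (11,18), (16,20), (17,21).
Pick (0,5); next start ≥ 5 → (5,8); next start ≥ 8 → (11,13); next start ≥ 13 → (16,20).
Selected 4 broadcasts.

4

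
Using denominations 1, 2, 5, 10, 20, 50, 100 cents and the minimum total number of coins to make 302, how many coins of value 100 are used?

Use the largest denomination that fits, subtract, and repeat.
302 = 3×100 + 1×2
Count of 100: 3

3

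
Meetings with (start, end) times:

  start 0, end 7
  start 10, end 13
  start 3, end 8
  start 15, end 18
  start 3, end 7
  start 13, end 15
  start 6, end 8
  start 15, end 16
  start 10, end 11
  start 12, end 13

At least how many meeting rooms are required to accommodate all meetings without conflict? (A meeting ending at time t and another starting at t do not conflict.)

4

Events (time:±→running): 0:+→1 3:+→2 3:+→3 6:+→4 … peak 4.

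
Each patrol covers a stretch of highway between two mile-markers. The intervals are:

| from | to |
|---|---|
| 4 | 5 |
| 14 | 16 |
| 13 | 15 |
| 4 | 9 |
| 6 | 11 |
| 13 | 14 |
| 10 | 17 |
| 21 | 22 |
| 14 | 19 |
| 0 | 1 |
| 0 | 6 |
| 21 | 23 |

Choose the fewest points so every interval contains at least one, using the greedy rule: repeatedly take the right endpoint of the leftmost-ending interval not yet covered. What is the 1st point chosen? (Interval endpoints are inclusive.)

1

Sort by right endpoint; whenever an interval is uncovered, place a point at its right end.
Sorted: [0,1] [4,5] [0,6] [4,9] [6,11] [13,14] [13,15] [14,16] [10,17] [14,19] [21,22] [21,23]
{[0,1]} hit by 1; {[4,5],[0,6],[4,9]} hit by 5; {[6,11]} hit by 11; {[13,14],[13,15],[14,16],[10,17],[14,19]} hit by 14; {[21,22],[21,23]} hit by 22.
Points: 1, 5, 11, 14, 22 (5 total).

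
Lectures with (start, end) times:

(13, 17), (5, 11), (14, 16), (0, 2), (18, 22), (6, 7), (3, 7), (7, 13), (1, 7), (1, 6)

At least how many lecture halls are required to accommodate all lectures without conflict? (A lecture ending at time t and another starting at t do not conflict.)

4

Count concurrent intervals with a sweep; the peak is the room count.
Events (time:±→running): 0:+→1 1:+→2 1:+→3 2:-→2 3:+→3 5:+→4 … peak 4.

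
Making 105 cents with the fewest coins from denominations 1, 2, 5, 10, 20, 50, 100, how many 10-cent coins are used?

0

105 = 1×100 + 1×5
Count of 10: 0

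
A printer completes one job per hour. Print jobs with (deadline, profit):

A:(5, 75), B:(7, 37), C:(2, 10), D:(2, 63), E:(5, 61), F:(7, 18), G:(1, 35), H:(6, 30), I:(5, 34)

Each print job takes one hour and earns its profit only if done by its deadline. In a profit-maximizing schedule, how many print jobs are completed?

Sort by profit descending; place each in the latest free slot ≤ its deadline.
By profit: A(d5,75), D(d2,63), E(d5,61), B(d7,37), G(d1,35), I(d5,34), H(d6,30), F(d7,18), C(d2,10)
A→slot 5; D→slot 2; E→slot 4; B→slot 7; G→slot 1; I→slot 3; H→slot 6; F skipped; C skipped.
7 of 9 scheduled.

7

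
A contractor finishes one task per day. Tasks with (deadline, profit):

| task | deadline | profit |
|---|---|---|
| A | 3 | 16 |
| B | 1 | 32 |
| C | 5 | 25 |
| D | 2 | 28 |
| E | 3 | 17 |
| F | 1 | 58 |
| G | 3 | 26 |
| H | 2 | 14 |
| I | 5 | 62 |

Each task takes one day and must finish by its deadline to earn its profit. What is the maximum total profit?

199

By profit: I(d5,62), F(d1,58), B(d1,32), D(d2,28), G(d3,26), C(d5,25), E(d3,17), A(d3,16), H(d2,14)
I→slot 5; F→slot 1; B skipped; D→slot 2; G→slot 3; C→slot 4; E skipped; A skipped; H skipped.
Profit = 58 + 28 + 26 + 25 + 62 = 199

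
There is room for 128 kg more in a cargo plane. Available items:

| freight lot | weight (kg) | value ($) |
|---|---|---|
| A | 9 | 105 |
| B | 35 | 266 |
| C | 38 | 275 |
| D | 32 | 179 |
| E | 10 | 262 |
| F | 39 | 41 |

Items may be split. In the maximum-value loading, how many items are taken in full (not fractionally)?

5

Greedy by value/weight ratio, highest first.
Order: E (262/10=26.20) > A (105/9=11.67) > B (266/35=7.60) > C (275/38=7.24) > D (179/32=5.59) > F (41/39=1.05)
Fill: take E (10 @ 262) → take A (9 @ 105) → take B (35 @ 266) → take C (38 @ 275) → take D (32 @ 179) → take 4/39 of F → 4.21; 128/128 used.
5 item(s) taken whole; one partial (take 4/39 of F).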